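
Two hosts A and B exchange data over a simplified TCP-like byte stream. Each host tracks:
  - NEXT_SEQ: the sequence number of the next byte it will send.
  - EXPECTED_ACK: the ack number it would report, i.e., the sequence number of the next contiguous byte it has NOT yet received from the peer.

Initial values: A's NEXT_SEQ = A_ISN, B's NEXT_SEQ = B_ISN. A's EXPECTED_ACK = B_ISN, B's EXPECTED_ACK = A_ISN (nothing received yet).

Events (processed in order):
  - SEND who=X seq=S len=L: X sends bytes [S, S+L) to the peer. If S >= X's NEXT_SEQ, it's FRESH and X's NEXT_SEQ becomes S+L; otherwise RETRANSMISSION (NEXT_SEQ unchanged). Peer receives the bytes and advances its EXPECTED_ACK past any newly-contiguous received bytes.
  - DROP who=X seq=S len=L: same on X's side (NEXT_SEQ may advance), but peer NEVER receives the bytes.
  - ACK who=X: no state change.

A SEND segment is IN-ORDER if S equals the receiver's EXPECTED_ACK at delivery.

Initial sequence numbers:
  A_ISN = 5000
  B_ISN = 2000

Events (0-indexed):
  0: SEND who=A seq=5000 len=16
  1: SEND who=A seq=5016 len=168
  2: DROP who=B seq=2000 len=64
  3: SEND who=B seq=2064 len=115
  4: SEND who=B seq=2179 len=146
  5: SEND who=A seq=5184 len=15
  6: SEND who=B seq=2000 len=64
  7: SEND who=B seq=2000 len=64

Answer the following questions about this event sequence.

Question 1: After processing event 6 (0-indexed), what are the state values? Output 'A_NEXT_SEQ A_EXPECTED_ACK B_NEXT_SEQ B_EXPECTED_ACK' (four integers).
After event 0: A_seq=5016 A_ack=2000 B_seq=2000 B_ack=5016
After event 1: A_seq=5184 A_ack=2000 B_seq=2000 B_ack=5184
After event 2: A_seq=5184 A_ack=2000 B_seq=2064 B_ack=5184
After event 3: A_seq=5184 A_ack=2000 B_seq=2179 B_ack=5184
After event 4: A_seq=5184 A_ack=2000 B_seq=2325 B_ack=5184
After event 5: A_seq=5199 A_ack=2000 B_seq=2325 B_ack=5199
After event 6: A_seq=5199 A_ack=2325 B_seq=2325 B_ack=5199

5199 2325 2325 5199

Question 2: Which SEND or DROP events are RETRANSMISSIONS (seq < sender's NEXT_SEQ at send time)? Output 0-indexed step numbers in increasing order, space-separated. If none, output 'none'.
Answer: 6 7

Derivation:
Step 0: SEND seq=5000 -> fresh
Step 1: SEND seq=5016 -> fresh
Step 2: DROP seq=2000 -> fresh
Step 3: SEND seq=2064 -> fresh
Step 4: SEND seq=2179 -> fresh
Step 5: SEND seq=5184 -> fresh
Step 6: SEND seq=2000 -> retransmit
Step 7: SEND seq=2000 -> retransmit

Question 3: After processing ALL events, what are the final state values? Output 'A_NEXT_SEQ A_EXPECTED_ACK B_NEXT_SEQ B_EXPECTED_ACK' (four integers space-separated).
After event 0: A_seq=5016 A_ack=2000 B_seq=2000 B_ack=5016
After event 1: A_seq=5184 A_ack=2000 B_seq=2000 B_ack=5184
After event 2: A_seq=5184 A_ack=2000 B_seq=2064 B_ack=5184
After event 3: A_seq=5184 A_ack=2000 B_seq=2179 B_ack=5184
After event 4: A_seq=5184 A_ack=2000 B_seq=2325 B_ack=5184
After event 5: A_seq=5199 A_ack=2000 B_seq=2325 B_ack=5199
After event 6: A_seq=5199 A_ack=2325 B_seq=2325 B_ack=5199
After event 7: A_seq=5199 A_ack=2325 B_seq=2325 B_ack=5199

Answer: 5199 2325 2325 5199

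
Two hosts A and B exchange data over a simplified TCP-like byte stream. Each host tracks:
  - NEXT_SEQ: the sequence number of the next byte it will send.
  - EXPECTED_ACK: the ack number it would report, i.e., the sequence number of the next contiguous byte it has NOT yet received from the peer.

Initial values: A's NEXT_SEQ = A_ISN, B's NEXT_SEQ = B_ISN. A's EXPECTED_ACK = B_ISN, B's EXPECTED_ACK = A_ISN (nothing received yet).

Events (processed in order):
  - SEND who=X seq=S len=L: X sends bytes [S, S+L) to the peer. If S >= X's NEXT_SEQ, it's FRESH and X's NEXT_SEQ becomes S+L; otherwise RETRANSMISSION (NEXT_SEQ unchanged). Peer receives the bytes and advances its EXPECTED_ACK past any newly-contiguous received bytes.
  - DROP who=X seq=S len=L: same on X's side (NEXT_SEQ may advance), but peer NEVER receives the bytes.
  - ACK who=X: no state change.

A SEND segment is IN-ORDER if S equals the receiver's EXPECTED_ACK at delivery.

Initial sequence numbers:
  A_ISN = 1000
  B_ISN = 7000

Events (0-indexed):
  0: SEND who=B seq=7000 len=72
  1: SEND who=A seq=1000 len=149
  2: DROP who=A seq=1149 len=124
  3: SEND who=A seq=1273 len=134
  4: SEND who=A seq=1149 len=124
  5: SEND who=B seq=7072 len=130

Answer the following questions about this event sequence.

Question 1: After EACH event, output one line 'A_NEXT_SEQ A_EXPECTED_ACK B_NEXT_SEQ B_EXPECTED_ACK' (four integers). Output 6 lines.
1000 7072 7072 1000
1149 7072 7072 1149
1273 7072 7072 1149
1407 7072 7072 1149
1407 7072 7072 1407
1407 7202 7202 1407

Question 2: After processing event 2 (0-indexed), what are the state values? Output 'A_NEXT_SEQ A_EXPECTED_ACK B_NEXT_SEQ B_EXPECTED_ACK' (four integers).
After event 0: A_seq=1000 A_ack=7072 B_seq=7072 B_ack=1000
After event 1: A_seq=1149 A_ack=7072 B_seq=7072 B_ack=1149
After event 2: A_seq=1273 A_ack=7072 B_seq=7072 B_ack=1149

1273 7072 7072 1149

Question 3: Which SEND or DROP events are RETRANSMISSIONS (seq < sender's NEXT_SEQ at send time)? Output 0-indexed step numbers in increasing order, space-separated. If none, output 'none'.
Step 0: SEND seq=7000 -> fresh
Step 1: SEND seq=1000 -> fresh
Step 2: DROP seq=1149 -> fresh
Step 3: SEND seq=1273 -> fresh
Step 4: SEND seq=1149 -> retransmit
Step 5: SEND seq=7072 -> fresh

Answer: 4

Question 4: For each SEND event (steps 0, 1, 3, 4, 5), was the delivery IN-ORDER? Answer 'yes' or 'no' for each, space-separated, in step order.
Answer: yes yes no yes yes

Derivation:
Step 0: SEND seq=7000 -> in-order
Step 1: SEND seq=1000 -> in-order
Step 3: SEND seq=1273 -> out-of-order
Step 4: SEND seq=1149 -> in-order
Step 5: SEND seq=7072 -> in-order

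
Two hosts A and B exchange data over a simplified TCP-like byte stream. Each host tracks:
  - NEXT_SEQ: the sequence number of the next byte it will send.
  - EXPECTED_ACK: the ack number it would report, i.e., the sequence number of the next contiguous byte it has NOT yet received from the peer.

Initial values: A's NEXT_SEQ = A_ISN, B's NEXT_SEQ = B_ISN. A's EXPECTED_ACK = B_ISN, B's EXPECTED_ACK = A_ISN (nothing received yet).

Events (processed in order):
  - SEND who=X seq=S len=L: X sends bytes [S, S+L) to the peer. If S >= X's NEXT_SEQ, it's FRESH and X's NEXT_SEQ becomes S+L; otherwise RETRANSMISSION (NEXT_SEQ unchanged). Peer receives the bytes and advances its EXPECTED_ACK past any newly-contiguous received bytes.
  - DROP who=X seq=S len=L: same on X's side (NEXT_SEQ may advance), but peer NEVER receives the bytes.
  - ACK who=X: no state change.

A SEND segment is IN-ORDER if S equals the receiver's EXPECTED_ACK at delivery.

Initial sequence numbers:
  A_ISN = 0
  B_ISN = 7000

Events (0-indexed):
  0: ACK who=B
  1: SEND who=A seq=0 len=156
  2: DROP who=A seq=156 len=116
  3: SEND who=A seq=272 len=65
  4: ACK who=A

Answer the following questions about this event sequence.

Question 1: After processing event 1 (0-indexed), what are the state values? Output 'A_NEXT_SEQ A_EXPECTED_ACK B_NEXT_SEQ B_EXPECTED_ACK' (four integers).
After event 0: A_seq=0 A_ack=7000 B_seq=7000 B_ack=0
After event 1: A_seq=156 A_ack=7000 B_seq=7000 B_ack=156

156 7000 7000 156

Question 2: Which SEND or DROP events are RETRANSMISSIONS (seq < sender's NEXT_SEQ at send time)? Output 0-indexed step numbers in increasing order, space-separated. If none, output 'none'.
Step 1: SEND seq=0 -> fresh
Step 2: DROP seq=156 -> fresh
Step 3: SEND seq=272 -> fresh

Answer: none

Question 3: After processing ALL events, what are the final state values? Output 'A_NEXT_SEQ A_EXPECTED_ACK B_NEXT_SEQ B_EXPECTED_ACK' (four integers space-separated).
After event 0: A_seq=0 A_ack=7000 B_seq=7000 B_ack=0
After event 1: A_seq=156 A_ack=7000 B_seq=7000 B_ack=156
After event 2: A_seq=272 A_ack=7000 B_seq=7000 B_ack=156
After event 3: A_seq=337 A_ack=7000 B_seq=7000 B_ack=156
After event 4: A_seq=337 A_ack=7000 B_seq=7000 B_ack=156

Answer: 337 7000 7000 156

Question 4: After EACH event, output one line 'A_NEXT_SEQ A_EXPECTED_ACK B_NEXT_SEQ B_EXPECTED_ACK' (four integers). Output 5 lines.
0 7000 7000 0
156 7000 7000 156
272 7000 7000 156
337 7000 7000 156
337 7000 7000 156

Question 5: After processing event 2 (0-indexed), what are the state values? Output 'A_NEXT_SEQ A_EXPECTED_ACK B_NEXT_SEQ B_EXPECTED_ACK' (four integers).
After event 0: A_seq=0 A_ack=7000 B_seq=7000 B_ack=0
After event 1: A_seq=156 A_ack=7000 B_seq=7000 B_ack=156
After event 2: A_seq=272 A_ack=7000 B_seq=7000 B_ack=156

272 7000 7000 156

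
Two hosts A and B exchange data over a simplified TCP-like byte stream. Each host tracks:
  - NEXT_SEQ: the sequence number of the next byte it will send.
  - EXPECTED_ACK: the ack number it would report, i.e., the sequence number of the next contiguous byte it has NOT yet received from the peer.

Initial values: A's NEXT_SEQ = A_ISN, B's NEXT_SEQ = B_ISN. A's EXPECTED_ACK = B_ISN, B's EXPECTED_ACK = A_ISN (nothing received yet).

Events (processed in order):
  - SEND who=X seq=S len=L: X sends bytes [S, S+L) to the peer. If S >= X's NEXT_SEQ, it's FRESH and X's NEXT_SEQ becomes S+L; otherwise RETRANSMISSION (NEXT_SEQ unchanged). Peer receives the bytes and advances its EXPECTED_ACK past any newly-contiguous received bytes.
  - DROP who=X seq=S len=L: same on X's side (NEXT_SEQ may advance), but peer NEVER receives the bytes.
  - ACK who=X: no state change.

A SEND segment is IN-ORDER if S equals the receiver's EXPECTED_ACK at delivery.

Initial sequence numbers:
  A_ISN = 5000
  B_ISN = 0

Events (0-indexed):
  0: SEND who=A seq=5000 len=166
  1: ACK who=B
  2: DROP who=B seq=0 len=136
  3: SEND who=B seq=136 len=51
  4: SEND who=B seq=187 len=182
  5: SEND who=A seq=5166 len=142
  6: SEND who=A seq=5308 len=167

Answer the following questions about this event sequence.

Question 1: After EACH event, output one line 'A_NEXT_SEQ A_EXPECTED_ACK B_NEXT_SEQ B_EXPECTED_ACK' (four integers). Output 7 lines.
5166 0 0 5166
5166 0 0 5166
5166 0 136 5166
5166 0 187 5166
5166 0 369 5166
5308 0 369 5308
5475 0 369 5475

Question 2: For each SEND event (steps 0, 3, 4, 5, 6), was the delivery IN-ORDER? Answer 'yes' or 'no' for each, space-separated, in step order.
Answer: yes no no yes yes

Derivation:
Step 0: SEND seq=5000 -> in-order
Step 3: SEND seq=136 -> out-of-order
Step 4: SEND seq=187 -> out-of-order
Step 5: SEND seq=5166 -> in-order
Step 6: SEND seq=5308 -> in-order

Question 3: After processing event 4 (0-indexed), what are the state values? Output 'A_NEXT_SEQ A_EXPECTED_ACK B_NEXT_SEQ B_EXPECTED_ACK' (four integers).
After event 0: A_seq=5166 A_ack=0 B_seq=0 B_ack=5166
After event 1: A_seq=5166 A_ack=0 B_seq=0 B_ack=5166
After event 2: A_seq=5166 A_ack=0 B_seq=136 B_ack=5166
After event 3: A_seq=5166 A_ack=0 B_seq=187 B_ack=5166
After event 4: A_seq=5166 A_ack=0 B_seq=369 B_ack=5166

5166 0 369 5166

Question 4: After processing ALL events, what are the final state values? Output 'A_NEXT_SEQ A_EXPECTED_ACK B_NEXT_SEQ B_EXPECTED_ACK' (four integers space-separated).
Answer: 5475 0 369 5475

Derivation:
After event 0: A_seq=5166 A_ack=0 B_seq=0 B_ack=5166
After event 1: A_seq=5166 A_ack=0 B_seq=0 B_ack=5166
After event 2: A_seq=5166 A_ack=0 B_seq=136 B_ack=5166
After event 3: A_seq=5166 A_ack=0 B_seq=187 B_ack=5166
After event 4: A_seq=5166 A_ack=0 B_seq=369 B_ack=5166
After event 5: A_seq=5308 A_ack=0 B_seq=369 B_ack=5308
After event 6: A_seq=5475 A_ack=0 B_seq=369 B_ack=5475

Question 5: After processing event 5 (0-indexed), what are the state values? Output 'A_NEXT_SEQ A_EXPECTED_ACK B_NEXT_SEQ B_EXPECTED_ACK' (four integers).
After event 0: A_seq=5166 A_ack=0 B_seq=0 B_ack=5166
After event 1: A_seq=5166 A_ack=0 B_seq=0 B_ack=5166
After event 2: A_seq=5166 A_ack=0 B_seq=136 B_ack=5166
After event 3: A_seq=5166 A_ack=0 B_seq=187 B_ack=5166
After event 4: A_seq=5166 A_ack=0 B_seq=369 B_ack=5166
After event 5: A_seq=5308 A_ack=0 B_seq=369 B_ack=5308

5308 0 369 5308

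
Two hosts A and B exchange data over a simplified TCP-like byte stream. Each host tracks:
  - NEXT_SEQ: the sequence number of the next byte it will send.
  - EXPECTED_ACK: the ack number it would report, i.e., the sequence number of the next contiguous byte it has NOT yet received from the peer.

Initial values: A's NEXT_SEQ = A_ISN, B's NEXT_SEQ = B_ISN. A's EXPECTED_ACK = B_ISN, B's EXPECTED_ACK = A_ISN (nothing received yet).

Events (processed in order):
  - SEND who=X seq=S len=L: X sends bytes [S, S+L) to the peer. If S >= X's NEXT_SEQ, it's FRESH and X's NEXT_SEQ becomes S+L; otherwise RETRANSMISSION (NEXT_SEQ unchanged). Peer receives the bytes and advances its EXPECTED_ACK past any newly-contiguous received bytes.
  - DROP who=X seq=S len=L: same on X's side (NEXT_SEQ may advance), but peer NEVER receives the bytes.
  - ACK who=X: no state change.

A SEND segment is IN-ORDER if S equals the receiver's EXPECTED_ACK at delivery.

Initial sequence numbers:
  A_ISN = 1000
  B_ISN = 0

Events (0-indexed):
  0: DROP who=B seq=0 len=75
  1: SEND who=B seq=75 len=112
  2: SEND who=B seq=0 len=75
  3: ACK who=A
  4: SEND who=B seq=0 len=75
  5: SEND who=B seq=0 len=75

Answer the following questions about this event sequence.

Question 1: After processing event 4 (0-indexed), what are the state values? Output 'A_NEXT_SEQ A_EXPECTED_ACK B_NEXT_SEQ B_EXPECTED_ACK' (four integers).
After event 0: A_seq=1000 A_ack=0 B_seq=75 B_ack=1000
After event 1: A_seq=1000 A_ack=0 B_seq=187 B_ack=1000
After event 2: A_seq=1000 A_ack=187 B_seq=187 B_ack=1000
After event 3: A_seq=1000 A_ack=187 B_seq=187 B_ack=1000
After event 4: A_seq=1000 A_ack=187 B_seq=187 B_ack=1000

1000 187 187 1000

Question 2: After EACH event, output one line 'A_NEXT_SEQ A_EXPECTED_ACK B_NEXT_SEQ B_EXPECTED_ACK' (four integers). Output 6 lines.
1000 0 75 1000
1000 0 187 1000
1000 187 187 1000
1000 187 187 1000
1000 187 187 1000
1000 187 187 1000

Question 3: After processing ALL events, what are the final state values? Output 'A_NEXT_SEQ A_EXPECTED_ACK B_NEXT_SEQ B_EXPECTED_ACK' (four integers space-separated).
After event 0: A_seq=1000 A_ack=0 B_seq=75 B_ack=1000
After event 1: A_seq=1000 A_ack=0 B_seq=187 B_ack=1000
After event 2: A_seq=1000 A_ack=187 B_seq=187 B_ack=1000
After event 3: A_seq=1000 A_ack=187 B_seq=187 B_ack=1000
After event 4: A_seq=1000 A_ack=187 B_seq=187 B_ack=1000
After event 5: A_seq=1000 A_ack=187 B_seq=187 B_ack=1000

Answer: 1000 187 187 1000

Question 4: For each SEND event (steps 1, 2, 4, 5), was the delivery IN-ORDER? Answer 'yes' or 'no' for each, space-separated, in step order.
Step 1: SEND seq=75 -> out-of-order
Step 2: SEND seq=0 -> in-order
Step 4: SEND seq=0 -> out-of-order
Step 5: SEND seq=0 -> out-of-order

Answer: no yes no no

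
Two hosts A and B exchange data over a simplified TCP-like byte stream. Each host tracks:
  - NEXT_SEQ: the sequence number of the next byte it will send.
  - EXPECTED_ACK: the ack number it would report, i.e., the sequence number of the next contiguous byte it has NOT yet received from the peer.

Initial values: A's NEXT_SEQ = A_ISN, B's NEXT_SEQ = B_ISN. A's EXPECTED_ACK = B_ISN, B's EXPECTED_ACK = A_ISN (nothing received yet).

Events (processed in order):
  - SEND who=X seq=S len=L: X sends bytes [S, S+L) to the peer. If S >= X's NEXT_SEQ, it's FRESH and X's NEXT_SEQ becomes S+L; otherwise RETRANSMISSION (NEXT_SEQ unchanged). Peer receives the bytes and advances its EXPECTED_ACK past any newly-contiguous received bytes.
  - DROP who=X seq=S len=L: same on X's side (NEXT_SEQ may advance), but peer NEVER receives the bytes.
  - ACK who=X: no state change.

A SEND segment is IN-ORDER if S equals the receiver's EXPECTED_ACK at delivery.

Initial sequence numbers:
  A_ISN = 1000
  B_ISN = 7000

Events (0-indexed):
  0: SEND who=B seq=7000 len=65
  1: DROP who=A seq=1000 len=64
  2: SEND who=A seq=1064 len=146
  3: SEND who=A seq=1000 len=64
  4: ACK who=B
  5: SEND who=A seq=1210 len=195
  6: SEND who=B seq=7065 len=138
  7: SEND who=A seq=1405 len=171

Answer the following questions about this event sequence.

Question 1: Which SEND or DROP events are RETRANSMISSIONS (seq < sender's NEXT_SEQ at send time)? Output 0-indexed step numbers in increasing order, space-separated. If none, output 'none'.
Step 0: SEND seq=7000 -> fresh
Step 1: DROP seq=1000 -> fresh
Step 2: SEND seq=1064 -> fresh
Step 3: SEND seq=1000 -> retransmit
Step 5: SEND seq=1210 -> fresh
Step 6: SEND seq=7065 -> fresh
Step 7: SEND seq=1405 -> fresh

Answer: 3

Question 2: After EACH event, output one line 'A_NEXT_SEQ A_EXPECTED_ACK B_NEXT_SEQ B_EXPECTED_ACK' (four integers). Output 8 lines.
1000 7065 7065 1000
1064 7065 7065 1000
1210 7065 7065 1000
1210 7065 7065 1210
1210 7065 7065 1210
1405 7065 7065 1405
1405 7203 7203 1405
1576 7203 7203 1576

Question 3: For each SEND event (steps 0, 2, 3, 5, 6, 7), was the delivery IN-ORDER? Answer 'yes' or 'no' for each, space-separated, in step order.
Step 0: SEND seq=7000 -> in-order
Step 2: SEND seq=1064 -> out-of-order
Step 3: SEND seq=1000 -> in-order
Step 5: SEND seq=1210 -> in-order
Step 6: SEND seq=7065 -> in-order
Step 7: SEND seq=1405 -> in-order

Answer: yes no yes yes yes yes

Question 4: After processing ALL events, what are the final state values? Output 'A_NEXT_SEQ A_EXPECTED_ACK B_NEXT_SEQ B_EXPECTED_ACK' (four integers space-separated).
Answer: 1576 7203 7203 1576

Derivation:
After event 0: A_seq=1000 A_ack=7065 B_seq=7065 B_ack=1000
After event 1: A_seq=1064 A_ack=7065 B_seq=7065 B_ack=1000
After event 2: A_seq=1210 A_ack=7065 B_seq=7065 B_ack=1000
After event 3: A_seq=1210 A_ack=7065 B_seq=7065 B_ack=1210
After event 4: A_seq=1210 A_ack=7065 B_seq=7065 B_ack=1210
After event 5: A_seq=1405 A_ack=7065 B_seq=7065 B_ack=1405
After event 6: A_seq=1405 A_ack=7203 B_seq=7203 B_ack=1405
After event 7: A_seq=1576 A_ack=7203 B_seq=7203 B_ack=1576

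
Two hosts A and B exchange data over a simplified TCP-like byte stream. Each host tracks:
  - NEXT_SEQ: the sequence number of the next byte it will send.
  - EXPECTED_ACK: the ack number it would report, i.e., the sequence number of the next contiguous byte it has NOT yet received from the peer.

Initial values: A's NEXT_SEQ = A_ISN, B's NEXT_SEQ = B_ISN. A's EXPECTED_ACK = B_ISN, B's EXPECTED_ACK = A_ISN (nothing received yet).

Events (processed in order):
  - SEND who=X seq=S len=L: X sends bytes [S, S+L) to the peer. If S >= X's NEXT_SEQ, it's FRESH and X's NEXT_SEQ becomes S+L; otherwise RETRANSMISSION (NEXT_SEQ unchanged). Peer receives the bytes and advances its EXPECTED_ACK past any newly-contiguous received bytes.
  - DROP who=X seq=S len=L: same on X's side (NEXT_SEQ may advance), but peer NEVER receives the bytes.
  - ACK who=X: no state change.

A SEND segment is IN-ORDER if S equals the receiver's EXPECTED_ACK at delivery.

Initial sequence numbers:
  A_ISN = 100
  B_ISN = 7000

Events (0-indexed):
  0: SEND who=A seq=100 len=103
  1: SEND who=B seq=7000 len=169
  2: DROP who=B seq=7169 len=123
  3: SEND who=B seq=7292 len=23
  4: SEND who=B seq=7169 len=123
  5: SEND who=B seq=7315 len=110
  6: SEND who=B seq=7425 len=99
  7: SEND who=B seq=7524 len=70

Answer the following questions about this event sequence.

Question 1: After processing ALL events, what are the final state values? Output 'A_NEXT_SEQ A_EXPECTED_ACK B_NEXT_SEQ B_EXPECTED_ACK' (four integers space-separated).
After event 0: A_seq=203 A_ack=7000 B_seq=7000 B_ack=203
After event 1: A_seq=203 A_ack=7169 B_seq=7169 B_ack=203
After event 2: A_seq=203 A_ack=7169 B_seq=7292 B_ack=203
After event 3: A_seq=203 A_ack=7169 B_seq=7315 B_ack=203
After event 4: A_seq=203 A_ack=7315 B_seq=7315 B_ack=203
After event 5: A_seq=203 A_ack=7425 B_seq=7425 B_ack=203
After event 6: A_seq=203 A_ack=7524 B_seq=7524 B_ack=203
After event 7: A_seq=203 A_ack=7594 B_seq=7594 B_ack=203

Answer: 203 7594 7594 203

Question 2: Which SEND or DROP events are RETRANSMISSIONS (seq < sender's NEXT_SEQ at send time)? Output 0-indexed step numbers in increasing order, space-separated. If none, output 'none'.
Answer: 4

Derivation:
Step 0: SEND seq=100 -> fresh
Step 1: SEND seq=7000 -> fresh
Step 2: DROP seq=7169 -> fresh
Step 3: SEND seq=7292 -> fresh
Step 4: SEND seq=7169 -> retransmit
Step 5: SEND seq=7315 -> fresh
Step 6: SEND seq=7425 -> fresh
Step 7: SEND seq=7524 -> fresh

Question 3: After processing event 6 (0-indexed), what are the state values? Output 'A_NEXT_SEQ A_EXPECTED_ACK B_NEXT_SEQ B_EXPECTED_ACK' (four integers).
After event 0: A_seq=203 A_ack=7000 B_seq=7000 B_ack=203
After event 1: A_seq=203 A_ack=7169 B_seq=7169 B_ack=203
After event 2: A_seq=203 A_ack=7169 B_seq=7292 B_ack=203
After event 3: A_seq=203 A_ack=7169 B_seq=7315 B_ack=203
After event 4: A_seq=203 A_ack=7315 B_seq=7315 B_ack=203
After event 5: A_seq=203 A_ack=7425 B_seq=7425 B_ack=203
After event 6: A_seq=203 A_ack=7524 B_seq=7524 B_ack=203

203 7524 7524 203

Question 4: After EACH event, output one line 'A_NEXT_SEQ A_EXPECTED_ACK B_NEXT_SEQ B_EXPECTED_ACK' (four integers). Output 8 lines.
203 7000 7000 203
203 7169 7169 203
203 7169 7292 203
203 7169 7315 203
203 7315 7315 203
203 7425 7425 203
203 7524 7524 203
203 7594 7594 203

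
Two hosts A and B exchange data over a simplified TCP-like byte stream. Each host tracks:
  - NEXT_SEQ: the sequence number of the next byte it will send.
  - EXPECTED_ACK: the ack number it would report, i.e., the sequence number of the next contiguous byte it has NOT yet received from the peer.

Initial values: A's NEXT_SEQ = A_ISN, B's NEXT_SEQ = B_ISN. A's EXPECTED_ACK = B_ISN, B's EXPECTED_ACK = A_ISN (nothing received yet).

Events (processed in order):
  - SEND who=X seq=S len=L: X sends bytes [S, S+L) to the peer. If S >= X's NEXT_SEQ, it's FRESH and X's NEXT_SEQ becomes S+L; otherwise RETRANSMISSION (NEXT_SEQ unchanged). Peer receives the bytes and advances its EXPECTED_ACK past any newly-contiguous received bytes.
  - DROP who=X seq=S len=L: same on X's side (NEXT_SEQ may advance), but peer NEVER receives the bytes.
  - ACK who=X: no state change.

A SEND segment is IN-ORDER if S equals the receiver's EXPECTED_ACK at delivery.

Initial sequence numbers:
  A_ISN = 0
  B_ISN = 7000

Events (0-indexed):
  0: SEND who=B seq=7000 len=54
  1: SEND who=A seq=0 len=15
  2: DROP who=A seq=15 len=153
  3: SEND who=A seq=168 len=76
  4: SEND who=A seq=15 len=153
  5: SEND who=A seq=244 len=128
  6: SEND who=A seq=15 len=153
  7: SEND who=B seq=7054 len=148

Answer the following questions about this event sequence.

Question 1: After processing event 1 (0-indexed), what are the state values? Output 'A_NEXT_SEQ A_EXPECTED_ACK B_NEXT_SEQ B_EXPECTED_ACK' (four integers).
After event 0: A_seq=0 A_ack=7054 B_seq=7054 B_ack=0
After event 1: A_seq=15 A_ack=7054 B_seq=7054 B_ack=15

15 7054 7054 15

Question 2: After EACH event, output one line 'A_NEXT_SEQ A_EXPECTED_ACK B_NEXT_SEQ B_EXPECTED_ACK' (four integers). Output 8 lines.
0 7054 7054 0
15 7054 7054 15
168 7054 7054 15
244 7054 7054 15
244 7054 7054 244
372 7054 7054 372
372 7054 7054 372
372 7202 7202 372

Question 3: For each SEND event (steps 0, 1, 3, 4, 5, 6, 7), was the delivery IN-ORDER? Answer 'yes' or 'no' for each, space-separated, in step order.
Step 0: SEND seq=7000 -> in-order
Step 1: SEND seq=0 -> in-order
Step 3: SEND seq=168 -> out-of-order
Step 4: SEND seq=15 -> in-order
Step 5: SEND seq=244 -> in-order
Step 6: SEND seq=15 -> out-of-order
Step 7: SEND seq=7054 -> in-order

Answer: yes yes no yes yes no yes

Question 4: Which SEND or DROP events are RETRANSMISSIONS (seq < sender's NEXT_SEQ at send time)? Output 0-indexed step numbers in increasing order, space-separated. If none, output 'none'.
Answer: 4 6

Derivation:
Step 0: SEND seq=7000 -> fresh
Step 1: SEND seq=0 -> fresh
Step 2: DROP seq=15 -> fresh
Step 3: SEND seq=168 -> fresh
Step 4: SEND seq=15 -> retransmit
Step 5: SEND seq=244 -> fresh
Step 6: SEND seq=15 -> retransmit
Step 7: SEND seq=7054 -> fresh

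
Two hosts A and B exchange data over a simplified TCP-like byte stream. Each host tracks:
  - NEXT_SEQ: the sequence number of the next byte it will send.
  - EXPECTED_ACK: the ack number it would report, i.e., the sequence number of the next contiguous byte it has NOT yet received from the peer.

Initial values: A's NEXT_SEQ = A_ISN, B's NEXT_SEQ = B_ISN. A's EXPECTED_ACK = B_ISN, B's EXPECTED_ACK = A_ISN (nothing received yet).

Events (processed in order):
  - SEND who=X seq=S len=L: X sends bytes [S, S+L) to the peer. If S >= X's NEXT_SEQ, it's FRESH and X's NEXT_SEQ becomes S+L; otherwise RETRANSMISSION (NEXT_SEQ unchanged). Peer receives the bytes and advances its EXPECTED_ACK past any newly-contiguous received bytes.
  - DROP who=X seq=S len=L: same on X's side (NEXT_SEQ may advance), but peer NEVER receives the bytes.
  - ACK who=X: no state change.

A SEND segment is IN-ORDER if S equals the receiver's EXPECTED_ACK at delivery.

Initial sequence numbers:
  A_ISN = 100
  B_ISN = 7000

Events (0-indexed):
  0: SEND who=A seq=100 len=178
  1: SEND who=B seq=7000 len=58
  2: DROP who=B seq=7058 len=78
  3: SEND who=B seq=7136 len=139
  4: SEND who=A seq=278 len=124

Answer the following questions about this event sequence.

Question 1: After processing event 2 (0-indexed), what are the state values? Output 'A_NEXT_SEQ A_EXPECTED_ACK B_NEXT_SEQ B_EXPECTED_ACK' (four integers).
After event 0: A_seq=278 A_ack=7000 B_seq=7000 B_ack=278
After event 1: A_seq=278 A_ack=7058 B_seq=7058 B_ack=278
After event 2: A_seq=278 A_ack=7058 B_seq=7136 B_ack=278

278 7058 7136 278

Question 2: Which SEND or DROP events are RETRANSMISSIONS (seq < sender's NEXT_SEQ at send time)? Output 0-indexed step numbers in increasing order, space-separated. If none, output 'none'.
Answer: none

Derivation:
Step 0: SEND seq=100 -> fresh
Step 1: SEND seq=7000 -> fresh
Step 2: DROP seq=7058 -> fresh
Step 3: SEND seq=7136 -> fresh
Step 4: SEND seq=278 -> fresh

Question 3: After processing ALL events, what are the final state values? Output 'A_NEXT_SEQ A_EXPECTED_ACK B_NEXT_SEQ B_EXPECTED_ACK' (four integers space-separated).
After event 0: A_seq=278 A_ack=7000 B_seq=7000 B_ack=278
After event 1: A_seq=278 A_ack=7058 B_seq=7058 B_ack=278
After event 2: A_seq=278 A_ack=7058 B_seq=7136 B_ack=278
After event 3: A_seq=278 A_ack=7058 B_seq=7275 B_ack=278
After event 4: A_seq=402 A_ack=7058 B_seq=7275 B_ack=402

Answer: 402 7058 7275 402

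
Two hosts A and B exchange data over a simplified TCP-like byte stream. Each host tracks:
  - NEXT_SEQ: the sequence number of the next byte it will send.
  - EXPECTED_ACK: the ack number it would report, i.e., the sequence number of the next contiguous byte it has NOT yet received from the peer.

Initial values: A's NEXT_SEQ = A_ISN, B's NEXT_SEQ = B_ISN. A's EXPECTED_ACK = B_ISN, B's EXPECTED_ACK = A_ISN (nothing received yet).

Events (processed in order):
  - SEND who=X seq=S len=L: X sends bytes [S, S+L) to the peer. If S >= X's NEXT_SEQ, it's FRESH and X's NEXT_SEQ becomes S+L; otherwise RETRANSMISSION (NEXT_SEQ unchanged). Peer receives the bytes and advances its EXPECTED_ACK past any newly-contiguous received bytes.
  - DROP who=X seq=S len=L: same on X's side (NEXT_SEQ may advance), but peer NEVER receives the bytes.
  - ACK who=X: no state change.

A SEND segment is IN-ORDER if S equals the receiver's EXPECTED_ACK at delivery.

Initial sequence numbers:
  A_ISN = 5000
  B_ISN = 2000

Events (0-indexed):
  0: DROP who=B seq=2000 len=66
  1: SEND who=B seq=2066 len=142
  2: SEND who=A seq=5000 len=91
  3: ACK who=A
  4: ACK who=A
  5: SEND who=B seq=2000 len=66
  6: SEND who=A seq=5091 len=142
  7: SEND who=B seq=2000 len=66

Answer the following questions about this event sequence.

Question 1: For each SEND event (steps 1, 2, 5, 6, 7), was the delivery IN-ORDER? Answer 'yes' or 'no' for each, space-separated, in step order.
Step 1: SEND seq=2066 -> out-of-order
Step 2: SEND seq=5000 -> in-order
Step 5: SEND seq=2000 -> in-order
Step 6: SEND seq=5091 -> in-order
Step 7: SEND seq=2000 -> out-of-order

Answer: no yes yes yes no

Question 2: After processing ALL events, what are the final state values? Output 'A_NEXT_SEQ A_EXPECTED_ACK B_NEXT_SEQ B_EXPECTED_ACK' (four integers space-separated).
After event 0: A_seq=5000 A_ack=2000 B_seq=2066 B_ack=5000
After event 1: A_seq=5000 A_ack=2000 B_seq=2208 B_ack=5000
After event 2: A_seq=5091 A_ack=2000 B_seq=2208 B_ack=5091
After event 3: A_seq=5091 A_ack=2000 B_seq=2208 B_ack=5091
After event 4: A_seq=5091 A_ack=2000 B_seq=2208 B_ack=5091
After event 5: A_seq=5091 A_ack=2208 B_seq=2208 B_ack=5091
After event 6: A_seq=5233 A_ack=2208 B_seq=2208 B_ack=5233
After event 7: A_seq=5233 A_ack=2208 B_seq=2208 B_ack=5233

Answer: 5233 2208 2208 5233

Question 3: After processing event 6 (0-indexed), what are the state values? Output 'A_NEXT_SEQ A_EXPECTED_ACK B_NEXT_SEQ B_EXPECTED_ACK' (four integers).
After event 0: A_seq=5000 A_ack=2000 B_seq=2066 B_ack=5000
After event 1: A_seq=5000 A_ack=2000 B_seq=2208 B_ack=5000
After event 2: A_seq=5091 A_ack=2000 B_seq=2208 B_ack=5091
After event 3: A_seq=5091 A_ack=2000 B_seq=2208 B_ack=5091
After event 4: A_seq=5091 A_ack=2000 B_seq=2208 B_ack=5091
After event 5: A_seq=5091 A_ack=2208 B_seq=2208 B_ack=5091
After event 6: A_seq=5233 A_ack=2208 B_seq=2208 B_ack=5233

5233 2208 2208 5233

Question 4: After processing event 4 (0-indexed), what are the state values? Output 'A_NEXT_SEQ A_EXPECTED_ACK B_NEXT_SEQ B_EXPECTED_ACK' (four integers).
After event 0: A_seq=5000 A_ack=2000 B_seq=2066 B_ack=5000
After event 1: A_seq=5000 A_ack=2000 B_seq=2208 B_ack=5000
After event 2: A_seq=5091 A_ack=2000 B_seq=2208 B_ack=5091
After event 3: A_seq=5091 A_ack=2000 B_seq=2208 B_ack=5091
After event 4: A_seq=5091 A_ack=2000 B_seq=2208 B_ack=5091

5091 2000 2208 5091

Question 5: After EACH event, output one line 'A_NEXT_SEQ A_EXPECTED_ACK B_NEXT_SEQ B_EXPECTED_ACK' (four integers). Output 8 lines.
5000 2000 2066 5000
5000 2000 2208 5000
5091 2000 2208 5091
5091 2000 2208 5091
5091 2000 2208 5091
5091 2208 2208 5091
5233 2208 2208 5233
5233 2208 2208 5233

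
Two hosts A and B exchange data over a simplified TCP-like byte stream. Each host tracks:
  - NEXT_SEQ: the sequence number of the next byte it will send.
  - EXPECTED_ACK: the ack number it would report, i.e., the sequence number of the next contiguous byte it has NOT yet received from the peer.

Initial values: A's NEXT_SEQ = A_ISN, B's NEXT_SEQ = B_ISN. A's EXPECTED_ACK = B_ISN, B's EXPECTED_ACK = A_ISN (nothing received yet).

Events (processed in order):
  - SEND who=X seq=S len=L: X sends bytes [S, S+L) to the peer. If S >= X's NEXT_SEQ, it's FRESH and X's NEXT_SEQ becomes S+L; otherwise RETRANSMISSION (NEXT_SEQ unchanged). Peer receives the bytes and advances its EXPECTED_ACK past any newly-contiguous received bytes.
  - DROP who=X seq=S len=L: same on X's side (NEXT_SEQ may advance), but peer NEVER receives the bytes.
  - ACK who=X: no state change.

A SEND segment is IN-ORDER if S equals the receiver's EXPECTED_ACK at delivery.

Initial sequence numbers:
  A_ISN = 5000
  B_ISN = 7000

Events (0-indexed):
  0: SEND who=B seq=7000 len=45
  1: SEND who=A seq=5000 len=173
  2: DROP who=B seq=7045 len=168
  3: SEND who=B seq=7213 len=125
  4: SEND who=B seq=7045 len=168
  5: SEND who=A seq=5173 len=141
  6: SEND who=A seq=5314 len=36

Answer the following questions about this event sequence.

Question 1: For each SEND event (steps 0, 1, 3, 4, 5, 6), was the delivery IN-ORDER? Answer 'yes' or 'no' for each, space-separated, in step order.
Answer: yes yes no yes yes yes

Derivation:
Step 0: SEND seq=7000 -> in-order
Step 1: SEND seq=5000 -> in-order
Step 3: SEND seq=7213 -> out-of-order
Step 4: SEND seq=7045 -> in-order
Step 5: SEND seq=5173 -> in-order
Step 6: SEND seq=5314 -> in-order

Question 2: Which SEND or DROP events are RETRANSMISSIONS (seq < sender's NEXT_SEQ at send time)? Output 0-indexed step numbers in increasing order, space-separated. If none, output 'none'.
Answer: 4

Derivation:
Step 0: SEND seq=7000 -> fresh
Step 1: SEND seq=5000 -> fresh
Step 2: DROP seq=7045 -> fresh
Step 3: SEND seq=7213 -> fresh
Step 4: SEND seq=7045 -> retransmit
Step 5: SEND seq=5173 -> fresh
Step 6: SEND seq=5314 -> fresh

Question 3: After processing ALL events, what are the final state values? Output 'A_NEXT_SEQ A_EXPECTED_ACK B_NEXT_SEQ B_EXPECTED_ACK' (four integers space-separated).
Answer: 5350 7338 7338 5350

Derivation:
After event 0: A_seq=5000 A_ack=7045 B_seq=7045 B_ack=5000
After event 1: A_seq=5173 A_ack=7045 B_seq=7045 B_ack=5173
After event 2: A_seq=5173 A_ack=7045 B_seq=7213 B_ack=5173
After event 3: A_seq=5173 A_ack=7045 B_seq=7338 B_ack=5173
After event 4: A_seq=5173 A_ack=7338 B_seq=7338 B_ack=5173
After event 5: A_seq=5314 A_ack=7338 B_seq=7338 B_ack=5314
After event 6: A_seq=5350 A_ack=7338 B_seq=7338 B_ack=5350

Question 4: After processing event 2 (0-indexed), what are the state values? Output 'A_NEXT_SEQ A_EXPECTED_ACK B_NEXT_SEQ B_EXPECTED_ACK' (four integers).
After event 0: A_seq=5000 A_ack=7045 B_seq=7045 B_ack=5000
After event 1: A_seq=5173 A_ack=7045 B_seq=7045 B_ack=5173
After event 2: A_seq=5173 A_ack=7045 B_seq=7213 B_ack=5173

5173 7045 7213 5173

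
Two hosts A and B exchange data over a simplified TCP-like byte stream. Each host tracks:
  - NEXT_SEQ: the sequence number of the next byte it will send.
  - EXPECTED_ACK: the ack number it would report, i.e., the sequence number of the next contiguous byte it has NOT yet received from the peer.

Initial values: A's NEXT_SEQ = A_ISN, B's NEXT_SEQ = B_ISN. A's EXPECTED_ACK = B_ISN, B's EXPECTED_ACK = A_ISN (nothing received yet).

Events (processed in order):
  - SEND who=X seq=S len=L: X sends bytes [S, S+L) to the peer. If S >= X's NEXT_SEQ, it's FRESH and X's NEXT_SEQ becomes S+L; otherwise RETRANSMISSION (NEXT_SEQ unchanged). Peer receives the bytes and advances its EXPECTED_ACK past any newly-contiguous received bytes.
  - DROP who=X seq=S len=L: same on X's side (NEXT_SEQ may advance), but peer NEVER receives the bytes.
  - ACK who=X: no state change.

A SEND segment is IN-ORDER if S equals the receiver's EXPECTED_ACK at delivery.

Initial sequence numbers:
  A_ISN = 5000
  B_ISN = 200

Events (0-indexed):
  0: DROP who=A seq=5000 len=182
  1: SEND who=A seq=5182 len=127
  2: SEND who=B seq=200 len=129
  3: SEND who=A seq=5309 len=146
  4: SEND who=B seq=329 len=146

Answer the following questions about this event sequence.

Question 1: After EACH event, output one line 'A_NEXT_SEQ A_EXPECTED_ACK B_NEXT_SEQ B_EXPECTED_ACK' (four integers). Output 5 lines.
5182 200 200 5000
5309 200 200 5000
5309 329 329 5000
5455 329 329 5000
5455 475 475 5000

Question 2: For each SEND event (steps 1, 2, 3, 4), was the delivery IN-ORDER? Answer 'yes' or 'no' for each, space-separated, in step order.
Step 1: SEND seq=5182 -> out-of-order
Step 2: SEND seq=200 -> in-order
Step 3: SEND seq=5309 -> out-of-order
Step 4: SEND seq=329 -> in-order

Answer: no yes no yes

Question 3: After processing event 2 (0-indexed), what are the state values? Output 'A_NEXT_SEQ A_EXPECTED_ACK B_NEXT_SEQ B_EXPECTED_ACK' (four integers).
After event 0: A_seq=5182 A_ack=200 B_seq=200 B_ack=5000
After event 1: A_seq=5309 A_ack=200 B_seq=200 B_ack=5000
After event 2: A_seq=5309 A_ack=329 B_seq=329 B_ack=5000

5309 329 329 5000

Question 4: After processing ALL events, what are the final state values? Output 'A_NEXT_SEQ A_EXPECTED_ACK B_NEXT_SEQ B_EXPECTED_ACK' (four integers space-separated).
Answer: 5455 475 475 5000

Derivation:
After event 0: A_seq=5182 A_ack=200 B_seq=200 B_ack=5000
After event 1: A_seq=5309 A_ack=200 B_seq=200 B_ack=5000
After event 2: A_seq=5309 A_ack=329 B_seq=329 B_ack=5000
After event 3: A_seq=5455 A_ack=329 B_seq=329 B_ack=5000
After event 4: A_seq=5455 A_ack=475 B_seq=475 B_ack=5000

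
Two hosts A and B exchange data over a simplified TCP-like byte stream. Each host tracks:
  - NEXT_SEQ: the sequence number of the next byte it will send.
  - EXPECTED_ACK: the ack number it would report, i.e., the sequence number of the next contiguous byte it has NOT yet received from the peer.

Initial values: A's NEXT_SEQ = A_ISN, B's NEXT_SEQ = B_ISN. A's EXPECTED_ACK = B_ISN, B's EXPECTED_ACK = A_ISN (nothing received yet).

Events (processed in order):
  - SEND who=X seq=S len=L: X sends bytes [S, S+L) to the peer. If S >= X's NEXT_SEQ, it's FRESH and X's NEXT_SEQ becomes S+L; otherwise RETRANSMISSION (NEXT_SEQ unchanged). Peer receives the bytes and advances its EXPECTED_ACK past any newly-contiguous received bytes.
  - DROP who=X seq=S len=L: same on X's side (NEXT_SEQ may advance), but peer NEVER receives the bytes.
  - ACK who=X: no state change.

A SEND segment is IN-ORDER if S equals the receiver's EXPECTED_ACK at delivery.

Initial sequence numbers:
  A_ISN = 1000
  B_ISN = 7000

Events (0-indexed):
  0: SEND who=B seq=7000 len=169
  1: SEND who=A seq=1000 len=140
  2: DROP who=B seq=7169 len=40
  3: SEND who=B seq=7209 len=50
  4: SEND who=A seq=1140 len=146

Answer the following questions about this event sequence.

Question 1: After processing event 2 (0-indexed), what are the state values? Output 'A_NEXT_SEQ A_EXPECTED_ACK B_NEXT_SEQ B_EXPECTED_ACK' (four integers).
After event 0: A_seq=1000 A_ack=7169 B_seq=7169 B_ack=1000
After event 1: A_seq=1140 A_ack=7169 B_seq=7169 B_ack=1140
After event 2: A_seq=1140 A_ack=7169 B_seq=7209 B_ack=1140

1140 7169 7209 1140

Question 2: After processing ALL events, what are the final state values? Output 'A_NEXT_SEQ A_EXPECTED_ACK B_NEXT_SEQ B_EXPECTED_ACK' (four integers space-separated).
Answer: 1286 7169 7259 1286

Derivation:
After event 0: A_seq=1000 A_ack=7169 B_seq=7169 B_ack=1000
After event 1: A_seq=1140 A_ack=7169 B_seq=7169 B_ack=1140
After event 2: A_seq=1140 A_ack=7169 B_seq=7209 B_ack=1140
After event 3: A_seq=1140 A_ack=7169 B_seq=7259 B_ack=1140
After event 4: A_seq=1286 A_ack=7169 B_seq=7259 B_ack=1286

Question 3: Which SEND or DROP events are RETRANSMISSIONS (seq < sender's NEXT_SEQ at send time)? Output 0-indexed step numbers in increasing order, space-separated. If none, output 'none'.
Step 0: SEND seq=7000 -> fresh
Step 1: SEND seq=1000 -> fresh
Step 2: DROP seq=7169 -> fresh
Step 3: SEND seq=7209 -> fresh
Step 4: SEND seq=1140 -> fresh

Answer: none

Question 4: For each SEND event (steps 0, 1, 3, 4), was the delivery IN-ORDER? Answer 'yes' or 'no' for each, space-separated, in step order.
Answer: yes yes no yes

Derivation:
Step 0: SEND seq=7000 -> in-order
Step 1: SEND seq=1000 -> in-order
Step 3: SEND seq=7209 -> out-of-order
Step 4: SEND seq=1140 -> in-order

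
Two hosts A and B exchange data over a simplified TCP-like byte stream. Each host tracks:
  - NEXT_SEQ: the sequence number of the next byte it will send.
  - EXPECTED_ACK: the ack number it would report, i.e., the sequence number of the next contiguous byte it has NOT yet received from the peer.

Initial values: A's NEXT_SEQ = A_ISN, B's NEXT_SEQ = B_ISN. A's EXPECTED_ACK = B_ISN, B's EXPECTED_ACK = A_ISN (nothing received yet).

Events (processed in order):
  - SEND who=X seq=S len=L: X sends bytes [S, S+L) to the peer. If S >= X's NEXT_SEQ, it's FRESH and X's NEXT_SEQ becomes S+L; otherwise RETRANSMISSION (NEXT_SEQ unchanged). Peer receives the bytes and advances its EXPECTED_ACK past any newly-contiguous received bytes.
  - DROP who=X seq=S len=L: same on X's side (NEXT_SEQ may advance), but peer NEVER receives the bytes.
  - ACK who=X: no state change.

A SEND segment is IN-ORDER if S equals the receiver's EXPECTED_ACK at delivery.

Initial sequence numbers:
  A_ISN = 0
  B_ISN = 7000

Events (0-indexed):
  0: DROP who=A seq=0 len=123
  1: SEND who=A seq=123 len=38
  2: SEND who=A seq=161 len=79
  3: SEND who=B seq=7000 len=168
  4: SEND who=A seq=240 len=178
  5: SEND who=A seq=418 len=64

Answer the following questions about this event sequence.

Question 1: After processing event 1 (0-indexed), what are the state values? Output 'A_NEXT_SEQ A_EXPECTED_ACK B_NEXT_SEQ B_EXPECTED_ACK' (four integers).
After event 0: A_seq=123 A_ack=7000 B_seq=7000 B_ack=0
After event 1: A_seq=161 A_ack=7000 B_seq=7000 B_ack=0

161 7000 7000 0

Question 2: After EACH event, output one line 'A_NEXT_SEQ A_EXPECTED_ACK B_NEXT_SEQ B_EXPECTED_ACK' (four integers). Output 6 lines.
123 7000 7000 0
161 7000 7000 0
240 7000 7000 0
240 7168 7168 0
418 7168 7168 0
482 7168 7168 0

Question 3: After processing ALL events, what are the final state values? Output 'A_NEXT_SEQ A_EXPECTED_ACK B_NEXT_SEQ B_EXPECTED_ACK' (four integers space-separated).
After event 0: A_seq=123 A_ack=7000 B_seq=7000 B_ack=0
After event 1: A_seq=161 A_ack=7000 B_seq=7000 B_ack=0
After event 2: A_seq=240 A_ack=7000 B_seq=7000 B_ack=0
After event 3: A_seq=240 A_ack=7168 B_seq=7168 B_ack=0
After event 4: A_seq=418 A_ack=7168 B_seq=7168 B_ack=0
After event 5: A_seq=482 A_ack=7168 B_seq=7168 B_ack=0

Answer: 482 7168 7168 0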